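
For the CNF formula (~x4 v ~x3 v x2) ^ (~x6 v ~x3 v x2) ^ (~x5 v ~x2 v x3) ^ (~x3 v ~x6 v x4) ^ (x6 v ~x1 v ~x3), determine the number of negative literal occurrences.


Scan each clause for negated literals.
Clause 1: 2 negative; Clause 2: 2 negative; Clause 3: 2 negative; Clause 4: 2 negative; Clause 5: 2 negative.
Total negative literal occurrences = 10.

10


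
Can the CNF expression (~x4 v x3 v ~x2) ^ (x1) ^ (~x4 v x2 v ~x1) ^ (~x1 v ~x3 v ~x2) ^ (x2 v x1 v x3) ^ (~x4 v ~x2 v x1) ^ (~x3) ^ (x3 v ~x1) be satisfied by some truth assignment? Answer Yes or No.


Check all 16 possible truth assignments.
Number of satisfying assignments found: 0.
The formula is unsatisfiable.

No


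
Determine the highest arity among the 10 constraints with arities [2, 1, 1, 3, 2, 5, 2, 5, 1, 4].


The arities are: 2, 1, 1, 3, 2, 5, 2, 5, 1, 4.
Scan for the maximum value.
Maximum arity = 5.

5


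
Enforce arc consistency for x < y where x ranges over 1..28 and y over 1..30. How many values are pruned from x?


For the constraint x < y, x needs a supporting value in y's domain.
x can be at most 29 (one less than y's maximum).
Valid x values from domain: 28 out of 28.
Pruned = 28 - 28 = 0.

0


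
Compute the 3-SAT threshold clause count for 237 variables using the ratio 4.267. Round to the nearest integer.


The 3-SAT phase transition occurs at approximately 4.267 clauses per variable.
m = 4.267 * 237 = 1011.279.
Rounded to nearest integer: 1011.

1011


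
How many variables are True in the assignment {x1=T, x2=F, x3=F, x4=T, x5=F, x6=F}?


The weight is the number of variables assigned True.
True variables: x1, x4.
Weight = 2.

2


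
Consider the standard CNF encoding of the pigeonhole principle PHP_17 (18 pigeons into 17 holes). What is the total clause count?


The PHP encoding has two parts:
1) At-least-one-hole clauses: 18 (one per pigeon, each with 17 literals).
2) At-most-one-pigeon-per-hole clauses: 17 holes * C(18,2) = 17 * 153 = 2601.
Total clauses = 18 + 2601 = 2619.

2619


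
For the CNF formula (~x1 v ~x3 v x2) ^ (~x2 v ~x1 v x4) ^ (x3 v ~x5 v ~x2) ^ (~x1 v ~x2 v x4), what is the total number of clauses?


Each group enclosed in parentheses joined by ^ is one clause.
Counting the conjuncts: 4 clauses.

4


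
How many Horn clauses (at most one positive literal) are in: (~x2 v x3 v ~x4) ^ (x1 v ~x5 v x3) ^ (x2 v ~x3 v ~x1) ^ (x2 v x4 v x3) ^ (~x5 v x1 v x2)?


A Horn clause has at most one positive literal.
Clause 1: 1 positive lit(s) -> Horn
Clause 2: 2 positive lit(s) -> not Horn
Clause 3: 1 positive lit(s) -> Horn
Clause 4: 3 positive lit(s) -> not Horn
Clause 5: 2 positive lit(s) -> not Horn
Total Horn clauses = 2.

2


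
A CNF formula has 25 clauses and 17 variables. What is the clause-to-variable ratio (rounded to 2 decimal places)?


Clause-to-variable ratio = clauses / variables.
25 / 17 = 1.47.

1.47


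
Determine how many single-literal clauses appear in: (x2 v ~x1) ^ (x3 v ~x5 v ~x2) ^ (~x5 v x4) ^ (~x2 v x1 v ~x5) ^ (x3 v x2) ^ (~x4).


A unit clause contains exactly one literal.
Unit clauses found: (~x4).
Count = 1.

1


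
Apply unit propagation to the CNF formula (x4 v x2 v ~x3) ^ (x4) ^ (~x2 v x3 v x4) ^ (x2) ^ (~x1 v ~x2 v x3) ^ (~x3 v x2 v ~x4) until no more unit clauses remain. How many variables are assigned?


Unit propagation repeatedly assigns the literal in any unit clause, then simplifies.
Assignments in order: x4 = T, x2 = T.
No further unit clauses remain.
Total variables assigned = 2.

2


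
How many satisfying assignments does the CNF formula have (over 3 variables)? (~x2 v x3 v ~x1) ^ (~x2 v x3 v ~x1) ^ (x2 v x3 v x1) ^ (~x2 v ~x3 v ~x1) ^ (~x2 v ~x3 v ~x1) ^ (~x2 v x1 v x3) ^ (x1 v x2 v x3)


Enumerate all 8 truth assignments over 3 variables.
Test each against every clause.
Satisfying assignments found: 4.

4


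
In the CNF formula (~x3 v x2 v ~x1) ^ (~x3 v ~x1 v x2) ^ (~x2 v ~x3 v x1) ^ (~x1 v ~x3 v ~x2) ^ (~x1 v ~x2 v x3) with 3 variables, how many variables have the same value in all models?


Find all satisfying assignments: 4 model(s).
Check which variables have the same value in every model.
No variable is fixed across all models.
Backbone size = 0.

0


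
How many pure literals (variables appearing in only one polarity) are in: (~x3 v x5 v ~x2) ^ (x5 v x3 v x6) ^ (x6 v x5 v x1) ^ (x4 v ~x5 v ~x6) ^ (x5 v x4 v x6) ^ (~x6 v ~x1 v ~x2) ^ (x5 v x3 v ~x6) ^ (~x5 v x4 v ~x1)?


A pure literal appears in only one polarity across all clauses.
Pure literals: x2 (negative only), x4 (positive only).
Count = 2.

2


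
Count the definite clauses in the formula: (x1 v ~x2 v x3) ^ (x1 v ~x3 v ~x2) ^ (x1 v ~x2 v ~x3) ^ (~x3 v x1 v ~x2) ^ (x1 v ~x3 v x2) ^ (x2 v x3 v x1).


A definite clause has exactly one positive literal.
Clause 1: 2 positive -> not definite
Clause 2: 1 positive -> definite
Clause 3: 1 positive -> definite
Clause 4: 1 positive -> definite
Clause 5: 2 positive -> not definite
Clause 6: 3 positive -> not definite
Definite clause count = 3.

3


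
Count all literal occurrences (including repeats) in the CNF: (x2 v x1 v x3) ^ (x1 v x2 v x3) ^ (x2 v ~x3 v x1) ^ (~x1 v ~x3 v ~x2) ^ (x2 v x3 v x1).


Clause lengths: 3, 3, 3, 3, 3.
Sum = 3 + 3 + 3 + 3 + 3 = 15.

15


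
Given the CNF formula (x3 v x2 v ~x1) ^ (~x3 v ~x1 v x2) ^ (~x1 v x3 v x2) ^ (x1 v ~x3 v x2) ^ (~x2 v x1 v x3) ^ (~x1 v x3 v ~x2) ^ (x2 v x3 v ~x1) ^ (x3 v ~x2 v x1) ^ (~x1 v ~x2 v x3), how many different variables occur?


Identify each distinct variable in the formula.
Variables found: x1, x2, x3.
Total distinct variables = 3.

3


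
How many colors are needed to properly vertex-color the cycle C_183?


An odd cycle cannot be 2-colored: alternating two colors around the cycle returns to the start with a conflict.
Since 183 is odd, three colors are required (and three suffice).
Chromatic number = 3.

3


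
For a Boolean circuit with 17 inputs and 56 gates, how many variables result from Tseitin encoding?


The Tseitin transformation introduces one auxiliary variable per gate.
Total variables = inputs + gates = 17 + 56 = 73.

73


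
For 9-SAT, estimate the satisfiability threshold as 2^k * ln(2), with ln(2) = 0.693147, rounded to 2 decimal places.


Using the asymptotic formula: threshold ~ 2^k * ln(2).
2^9 = 512.
512 * 0.693147 = 354.89.

354.89


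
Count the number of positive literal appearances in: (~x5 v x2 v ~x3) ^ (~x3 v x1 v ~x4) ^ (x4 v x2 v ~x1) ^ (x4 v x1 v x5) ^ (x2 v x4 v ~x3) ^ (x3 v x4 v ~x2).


Scan each clause for unnegated literals.
Clause 1: 1 positive; Clause 2: 1 positive; Clause 3: 2 positive; Clause 4: 3 positive; Clause 5: 2 positive; Clause 6: 2 positive.
Total positive literal occurrences = 11.

11


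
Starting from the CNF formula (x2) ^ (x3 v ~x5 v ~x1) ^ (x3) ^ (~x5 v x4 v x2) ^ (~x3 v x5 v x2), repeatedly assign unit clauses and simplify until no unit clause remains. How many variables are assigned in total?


Unit propagation repeatedly assigns the literal in any unit clause, then simplifies.
Assignments in order: x2 = T, x3 = T.
No further unit clauses remain.
Total variables assigned = 2.

2


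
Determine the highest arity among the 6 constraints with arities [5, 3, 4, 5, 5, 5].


The arities are: 5, 3, 4, 5, 5, 5.
Scan for the maximum value.
Maximum arity = 5.

5


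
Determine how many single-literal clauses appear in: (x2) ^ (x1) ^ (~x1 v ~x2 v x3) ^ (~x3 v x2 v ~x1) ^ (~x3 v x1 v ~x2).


A unit clause contains exactly one literal.
Unit clauses found: (x2), (x1).
Count = 2.

2


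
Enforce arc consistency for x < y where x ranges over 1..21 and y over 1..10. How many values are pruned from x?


For the constraint x < y, x needs a supporting value in y's domain.
x can be at most 9 (one less than y's maximum).
Valid x values from domain: 9 out of 21.
Pruned = 21 - 9 = 12.

12


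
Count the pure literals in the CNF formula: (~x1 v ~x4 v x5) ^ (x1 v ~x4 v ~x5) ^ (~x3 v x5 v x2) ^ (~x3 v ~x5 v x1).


A pure literal appears in only one polarity across all clauses.
Pure literals: x2 (positive only), x3 (negative only), x4 (negative only).
Count = 3.

3


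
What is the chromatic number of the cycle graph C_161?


An odd cycle cannot be 2-colored: alternating two colors around the cycle returns to the start with a conflict.
Since 161 is odd, three colors are required (and three suffice).
Chromatic number = 3.

3


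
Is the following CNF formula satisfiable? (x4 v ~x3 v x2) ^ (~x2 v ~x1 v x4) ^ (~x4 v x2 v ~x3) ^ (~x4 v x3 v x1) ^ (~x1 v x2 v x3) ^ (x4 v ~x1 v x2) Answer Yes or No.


Check all 16 possible truth assignments.
Number of satisfying assignments found: 6.
The formula is satisfiable.

Yes


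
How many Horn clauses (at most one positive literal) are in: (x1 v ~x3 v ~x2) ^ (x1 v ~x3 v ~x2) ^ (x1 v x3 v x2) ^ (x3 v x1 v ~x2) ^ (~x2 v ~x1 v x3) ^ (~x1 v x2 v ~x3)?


A Horn clause has at most one positive literal.
Clause 1: 1 positive lit(s) -> Horn
Clause 2: 1 positive lit(s) -> Horn
Clause 3: 3 positive lit(s) -> not Horn
Clause 4: 2 positive lit(s) -> not Horn
Clause 5: 1 positive lit(s) -> Horn
Clause 6: 1 positive lit(s) -> Horn
Total Horn clauses = 4.

4


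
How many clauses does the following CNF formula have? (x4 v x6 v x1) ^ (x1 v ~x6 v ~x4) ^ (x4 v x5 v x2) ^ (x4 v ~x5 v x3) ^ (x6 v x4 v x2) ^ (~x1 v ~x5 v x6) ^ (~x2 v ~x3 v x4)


Each group enclosed in parentheses joined by ^ is one clause.
Counting the conjuncts: 7 clauses.

7


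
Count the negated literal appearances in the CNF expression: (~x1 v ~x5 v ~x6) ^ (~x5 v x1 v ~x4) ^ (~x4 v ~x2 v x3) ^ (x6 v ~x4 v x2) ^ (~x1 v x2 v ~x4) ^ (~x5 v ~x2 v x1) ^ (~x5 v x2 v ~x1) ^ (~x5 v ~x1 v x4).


Scan each clause for negated literals.
Clause 1: 3 negative; Clause 2: 2 negative; Clause 3: 2 negative; Clause 4: 1 negative; Clause 5: 2 negative; Clause 6: 2 negative; Clause 7: 2 negative; Clause 8: 2 negative.
Total negative literal occurrences = 16.

16


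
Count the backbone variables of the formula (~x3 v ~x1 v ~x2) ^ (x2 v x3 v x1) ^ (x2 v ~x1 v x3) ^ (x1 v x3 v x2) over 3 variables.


Find all satisfying assignments: 5 model(s).
Check which variables have the same value in every model.
No variable is fixed across all models.
Backbone size = 0.

0


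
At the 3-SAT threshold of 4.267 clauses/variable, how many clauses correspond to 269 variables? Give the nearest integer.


The 3-SAT phase transition occurs at approximately 4.267 clauses per variable.
m = 4.267 * 269 = 1147.823.
Rounded to nearest integer: 1148.

1148


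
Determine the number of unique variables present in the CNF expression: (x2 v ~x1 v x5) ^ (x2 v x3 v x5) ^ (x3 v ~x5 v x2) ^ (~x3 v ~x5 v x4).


Identify each distinct variable in the formula.
Variables found: x1, x2, x3, x4, x5.
Total distinct variables = 5.

5


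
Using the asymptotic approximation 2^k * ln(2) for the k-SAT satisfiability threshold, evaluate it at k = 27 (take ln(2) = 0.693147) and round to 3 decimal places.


Using the asymptotic formula: threshold ~ 2^k * ln(2).
2^27 = 134217728.
134217728 * 0.693147 = 93032615.51.

93032615.51


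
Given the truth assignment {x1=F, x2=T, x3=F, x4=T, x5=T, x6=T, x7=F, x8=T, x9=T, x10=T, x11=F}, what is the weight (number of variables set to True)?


The weight is the number of variables assigned True.
True variables: x2, x4, x5, x6, x8, x9, x10.
Weight = 7.

7


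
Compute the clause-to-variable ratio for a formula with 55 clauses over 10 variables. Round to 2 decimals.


Clause-to-variable ratio = clauses / variables.
55 / 10 = 5.5.

5.5


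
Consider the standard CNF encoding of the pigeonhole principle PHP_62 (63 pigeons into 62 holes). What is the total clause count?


The PHP encoding has two parts:
1) At-least-one-hole clauses: 63 (one per pigeon, each with 62 literals).
2) At-most-one-pigeon-per-hole clauses: 62 holes * C(63,2) = 62 * 1953 = 121086.
Total clauses = 63 + 121086 = 121149.

121149


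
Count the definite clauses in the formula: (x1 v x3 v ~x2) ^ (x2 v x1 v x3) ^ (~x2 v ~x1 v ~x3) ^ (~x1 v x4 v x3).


A definite clause has exactly one positive literal.
Clause 1: 2 positive -> not definite
Clause 2: 3 positive -> not definite
Clause 3: 0 positive -> not definite
Clause 4: 2 positive -> not definite
Definite clause count = 0.

0


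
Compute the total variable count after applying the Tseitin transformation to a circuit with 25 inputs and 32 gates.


The Tseitin transformation introduces one auxiliary variable per gate.
Total variables = inputs + gates = 25 + 32 = 57.

57


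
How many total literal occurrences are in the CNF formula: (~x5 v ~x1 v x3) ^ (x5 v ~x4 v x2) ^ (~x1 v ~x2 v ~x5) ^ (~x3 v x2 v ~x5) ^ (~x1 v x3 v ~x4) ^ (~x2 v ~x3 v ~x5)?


Clause lengths: 3, 3, 3, 3, 3, 3.
Sum = 3 + 3 + 3 + 3 + 3 + 3 = 18.

18


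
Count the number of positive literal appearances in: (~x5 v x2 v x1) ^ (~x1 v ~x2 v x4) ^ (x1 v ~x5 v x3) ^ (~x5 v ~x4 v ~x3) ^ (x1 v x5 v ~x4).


Scan each clause for unnegated literals.
Clause 1: 2 positive; Clause 2: 1 positive; Clause 3: 2 positive; Clause 4: 0 positive; Clause 5: 2 positive.
Total positive literal occurrences = 7.

7


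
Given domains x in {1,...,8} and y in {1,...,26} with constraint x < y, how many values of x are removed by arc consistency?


For the constraint x < y, x needs a supporting value in y's domain.
x can be at most 25 (one less than y's maximum).
Valid x values from domain: 8 out of 8.
Pruned = 8 - 8 = 0.

0


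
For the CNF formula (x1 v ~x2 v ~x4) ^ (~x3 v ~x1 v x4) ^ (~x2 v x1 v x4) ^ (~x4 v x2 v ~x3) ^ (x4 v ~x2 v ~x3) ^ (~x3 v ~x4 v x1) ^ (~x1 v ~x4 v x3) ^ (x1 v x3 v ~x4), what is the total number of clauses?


Each group enclosed in parentheses joined by ^ is one clause.
Counting the conjuncts: 8 clauses.

8


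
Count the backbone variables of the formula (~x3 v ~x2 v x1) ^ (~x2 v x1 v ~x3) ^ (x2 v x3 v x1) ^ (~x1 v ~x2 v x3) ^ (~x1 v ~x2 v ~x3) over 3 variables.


Find all satisfying assignments: 4 model(s).
Check which variables have the same value in every model.
No variable is fixed across all models.
Backbone size = 0.

0


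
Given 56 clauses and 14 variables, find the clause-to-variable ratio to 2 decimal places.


Clause-to-variable ratio = clauses / variables.
56 / 14 = 4.0.

4.0


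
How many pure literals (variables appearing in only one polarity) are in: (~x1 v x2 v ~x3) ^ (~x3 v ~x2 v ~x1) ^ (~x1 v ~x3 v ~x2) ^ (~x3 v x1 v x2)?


A pure literal appears in only one polarity across all clauses.
Pure literals: x3 (negative only).
Count = 1.

1


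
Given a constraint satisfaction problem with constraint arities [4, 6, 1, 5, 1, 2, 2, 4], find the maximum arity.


The arities are: 4, 6, 1, 5, 1, 2, 2, 4.
Scan for the maximum value.
Maximum arity = 6.

6


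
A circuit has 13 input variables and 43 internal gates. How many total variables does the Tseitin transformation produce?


The Tseitin transformation introduces one auxiliary variable per gate.
Total variables = inputs + gates = 13 + 43 = 56.

56


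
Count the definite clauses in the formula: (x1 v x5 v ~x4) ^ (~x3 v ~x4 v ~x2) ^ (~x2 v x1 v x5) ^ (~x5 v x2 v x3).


A definite clause has exactly one positive literal.
Clause 1: 2 positive -> not definite
Clause 2: 0 positive -> not definite
Clause 3: 2 positive -> not definite
Clause 4: 2 positive -> not definite
Definite clause count = 0.

0


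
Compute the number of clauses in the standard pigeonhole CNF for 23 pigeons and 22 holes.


The PHP encoding has two parts:
1) At-least-one-hole clauses: 23 (one per pigeon, each with 22 literals).
2) At-most-one-pigeon-per-hole clauses: 22 holes * C(23,2) = 22 * 253 = 5566.
Total clauses = 23 + 5566 = 5589.

5589


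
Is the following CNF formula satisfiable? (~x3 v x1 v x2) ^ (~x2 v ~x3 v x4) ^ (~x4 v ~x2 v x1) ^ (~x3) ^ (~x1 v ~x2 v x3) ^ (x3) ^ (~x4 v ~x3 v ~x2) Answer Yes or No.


Check all 16 possible truth assignments.
Number of satisfying assignments found: 0.
The formula is unsatisfiable.

No


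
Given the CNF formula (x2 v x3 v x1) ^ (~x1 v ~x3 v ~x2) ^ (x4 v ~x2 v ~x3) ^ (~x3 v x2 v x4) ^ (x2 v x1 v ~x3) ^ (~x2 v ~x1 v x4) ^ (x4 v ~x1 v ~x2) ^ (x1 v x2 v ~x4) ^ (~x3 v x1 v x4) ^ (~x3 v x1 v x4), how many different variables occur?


Identify each distinct variable in the formula.
Variables found: x1, x2, x3, x4.
Total distinct variables = 4.

4


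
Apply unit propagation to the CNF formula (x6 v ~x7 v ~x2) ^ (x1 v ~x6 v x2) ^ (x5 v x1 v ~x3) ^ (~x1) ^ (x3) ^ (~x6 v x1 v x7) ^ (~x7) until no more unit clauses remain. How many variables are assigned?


Unit propagation repeatedly assigns the literal in any unit clause, then simplifies.
Assignments in order: x1 = F, x3 = T, x5 = T, x7 = F, x6 = F.
No further unit clauses remain.
Total variables assigned = 5.

5


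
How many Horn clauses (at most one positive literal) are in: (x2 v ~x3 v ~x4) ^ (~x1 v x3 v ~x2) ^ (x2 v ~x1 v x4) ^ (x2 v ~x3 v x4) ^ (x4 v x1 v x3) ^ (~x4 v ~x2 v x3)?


A Horn clause has at most one positive literal.
Clause 1: 1 positive lit(s) -> Horn
Clause 2: 1 positive lit(s) -> Horn
Clause 3: 2 positive lit(s) -> not Horn
Clause 4: 2 positive lit(s) -> not Horn
Clause 5: 3 positive lit(s) -> not Horn
Clause 6: 1 positive lit(s) -> Horn
Total Horn clauses = 3.

3


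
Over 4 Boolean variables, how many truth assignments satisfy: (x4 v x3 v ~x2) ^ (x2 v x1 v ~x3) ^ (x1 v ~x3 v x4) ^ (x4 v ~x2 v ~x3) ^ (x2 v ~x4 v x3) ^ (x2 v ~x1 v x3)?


Enumerate all 16 truth assignments over 4 variables.
Test each against every clause.
Satisfying assignments found: 7.

7


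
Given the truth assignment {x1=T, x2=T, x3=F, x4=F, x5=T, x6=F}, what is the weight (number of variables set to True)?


The weight is the number of variables assigned True.
True variables: x1, x2, x5.
Weight = 3.

3


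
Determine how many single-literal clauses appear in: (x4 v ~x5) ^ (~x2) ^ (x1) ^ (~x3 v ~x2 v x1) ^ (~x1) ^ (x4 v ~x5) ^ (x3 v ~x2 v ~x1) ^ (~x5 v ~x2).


A unit clause contains exactly one literal.
Unit clauses found: (~x2), (x1), (~x1).
Count = 3.

3


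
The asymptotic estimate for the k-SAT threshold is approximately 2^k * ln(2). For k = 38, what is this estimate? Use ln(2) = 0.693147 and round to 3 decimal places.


Using the asymptotic formula: threshold ~ 2^k * ln(2).
2^38 = 274877906944.
274877906944 * 0.693147 = 190530796564.513.

190530796564.513


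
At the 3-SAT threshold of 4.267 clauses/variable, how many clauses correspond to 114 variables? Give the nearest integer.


The 3-SAT phase transition occurs at approximately 4.267 clauses per variable.
m = 4.267 * 114 = 486.438.
Rounded to nearest integer: 486.

486


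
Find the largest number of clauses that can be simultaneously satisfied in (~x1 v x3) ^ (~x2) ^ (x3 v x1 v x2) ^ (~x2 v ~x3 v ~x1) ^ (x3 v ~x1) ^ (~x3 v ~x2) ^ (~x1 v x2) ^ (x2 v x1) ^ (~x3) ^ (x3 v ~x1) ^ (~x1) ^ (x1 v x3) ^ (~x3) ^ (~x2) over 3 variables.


Enumerate all 8 truth assignments.
For each, count how many of the 14 clauses are satisfied.
The formula is not fully satisfiable, so the maximum is below 14.
Maximum simultaneously satisfiable clauses = 11.

11


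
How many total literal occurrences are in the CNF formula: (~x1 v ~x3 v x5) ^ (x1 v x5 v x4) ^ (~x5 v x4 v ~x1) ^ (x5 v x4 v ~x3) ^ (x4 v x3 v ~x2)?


Clause lengths: 3, 3, 3, 3, 3.
Sum = 3 + 3 + 3 + 3 + 3 = 15.

15


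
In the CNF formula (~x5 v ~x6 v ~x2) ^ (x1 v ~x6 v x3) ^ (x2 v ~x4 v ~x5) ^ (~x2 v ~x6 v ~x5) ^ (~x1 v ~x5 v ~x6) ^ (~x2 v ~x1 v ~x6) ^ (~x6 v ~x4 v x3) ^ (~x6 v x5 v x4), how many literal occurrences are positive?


Scan each clause for unnegated literals.
Clause 1: 0 positive; Clause 2: 2 positive; Clause 3: 1 positive; Clause 4: 0 positive; Clause 5: 0 positive; Clause 6: 0 positive; Clause 7: 1 positive; Clause 8: 2 positive.
Total positive literal occurrences = 6.

6


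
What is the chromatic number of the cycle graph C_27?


An odd cycle cannot be 2-colored: alternating two colors around the cycle returns to the start with a conflict.
Since 27 is odd, three colors are required (and three suffice).
Chromatic number = 3.

3


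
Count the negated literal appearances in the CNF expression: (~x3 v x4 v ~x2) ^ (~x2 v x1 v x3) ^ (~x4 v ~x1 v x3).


Scan each clause for negated literals.
Clause 1: 2 negative; Clause 2: 1 negative; Clause 3: 2 negative.
Total negative literal occurrences = 5.

5


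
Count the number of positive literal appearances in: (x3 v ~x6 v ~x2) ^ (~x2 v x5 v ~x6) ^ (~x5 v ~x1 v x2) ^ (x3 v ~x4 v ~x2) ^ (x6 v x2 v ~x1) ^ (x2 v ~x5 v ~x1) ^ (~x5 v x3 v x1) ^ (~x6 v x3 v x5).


Scan each clause for unnegated literals.
Clause 1: 1 positive; Clause 2: 1 positive; Clause 3: 1 positive; Clause 4: 1 positive; Clause 5: 2 positive; Clause 6: 1 positive; Clause 7: 2 positive; Clause 8: 2 positive.
Total positive literal occurrences = 11.

11


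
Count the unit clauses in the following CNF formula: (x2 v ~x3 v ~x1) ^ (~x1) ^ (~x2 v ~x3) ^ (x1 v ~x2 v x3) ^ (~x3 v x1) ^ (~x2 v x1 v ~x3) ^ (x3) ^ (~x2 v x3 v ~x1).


A unit clause contains exactly one literal.
Unit clauses found: (~x1), (x3).
Count = 2.

2


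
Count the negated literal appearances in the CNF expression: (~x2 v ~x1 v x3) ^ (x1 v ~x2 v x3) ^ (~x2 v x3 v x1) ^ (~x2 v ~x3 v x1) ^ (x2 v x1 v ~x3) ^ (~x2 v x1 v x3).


Scan each clause for negated literals.
Clause 1: 2 negative; Clause 2: 1 negative; Clause 3: 1 negative; Clause 4: 2 negative; Clause 5: 1 negative; Clause 6: 1 negative.
Total negative literal occurrences = 8.

8


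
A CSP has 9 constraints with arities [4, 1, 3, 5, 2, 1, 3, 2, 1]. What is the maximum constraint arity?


The arities are: 4, 1, 3, 5, 2, 1, 3, 2, 1.
Scan for the maximum value.
Maximum arity = 5.

5


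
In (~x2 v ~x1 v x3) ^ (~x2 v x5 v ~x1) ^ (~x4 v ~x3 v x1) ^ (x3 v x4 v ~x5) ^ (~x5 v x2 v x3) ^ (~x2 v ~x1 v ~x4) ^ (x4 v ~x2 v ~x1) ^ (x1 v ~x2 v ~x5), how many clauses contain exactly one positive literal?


A definite clause has exactly one positive literal.
Clause 1: 1 positive -> definite
Clause 2: 1 positive -> definite
Clause 3: 1 positive -> definite
Clause 4: 2 positive -> not definite
Clause 5: 2 positive -> not definite
Clause 6: 0 positive -> not definite
Clause 7: 1 positive -> definite
Clause 8: 1 positive -> definite
Definite clause count = 5.

5


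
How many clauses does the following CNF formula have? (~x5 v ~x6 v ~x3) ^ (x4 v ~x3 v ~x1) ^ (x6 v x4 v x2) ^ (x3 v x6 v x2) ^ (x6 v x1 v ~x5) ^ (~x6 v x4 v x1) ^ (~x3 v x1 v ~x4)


Each group enclosed in parentheses joined by ^ is one clause.
Counting the conjuncts: 7 clauses.

7


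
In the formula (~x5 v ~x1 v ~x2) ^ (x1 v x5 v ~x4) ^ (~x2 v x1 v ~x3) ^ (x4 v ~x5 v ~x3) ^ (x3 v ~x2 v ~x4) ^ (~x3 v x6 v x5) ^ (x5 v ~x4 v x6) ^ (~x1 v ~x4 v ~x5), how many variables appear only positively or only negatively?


A pure literal appears in only one polarity across all clauses.
Pure literals: x2 (negative only), x6 (positive only).
Count = 2.

2


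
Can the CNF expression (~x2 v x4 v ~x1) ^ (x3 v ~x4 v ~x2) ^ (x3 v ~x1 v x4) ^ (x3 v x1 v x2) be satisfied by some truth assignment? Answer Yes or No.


Check all 16 possible truth assignments.
Number of satisfying assignments found: 9.
The formula is satisfiable.

Yes


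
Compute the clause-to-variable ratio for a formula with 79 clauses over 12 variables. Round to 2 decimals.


Clause-to-variable ratio = clauses / variables.
79 / 12 = 6.58.

6.58


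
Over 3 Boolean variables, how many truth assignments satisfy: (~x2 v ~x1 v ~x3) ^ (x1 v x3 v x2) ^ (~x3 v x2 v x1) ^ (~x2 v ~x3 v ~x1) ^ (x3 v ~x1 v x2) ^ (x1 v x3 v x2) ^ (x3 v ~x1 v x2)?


Enumerate all 8 truth assignments over 3 variables.
Test each against every clause.
Satisfying assignments found: 4.

4


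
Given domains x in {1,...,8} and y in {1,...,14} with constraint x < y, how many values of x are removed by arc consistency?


For the constraint x < y, x needs a supporting value in y's domain.
x can be at most 13 (one less than y's maximum).
Valid x values from domain: 8 out of 8.
Pruned = 8 - 8 = 0.

0


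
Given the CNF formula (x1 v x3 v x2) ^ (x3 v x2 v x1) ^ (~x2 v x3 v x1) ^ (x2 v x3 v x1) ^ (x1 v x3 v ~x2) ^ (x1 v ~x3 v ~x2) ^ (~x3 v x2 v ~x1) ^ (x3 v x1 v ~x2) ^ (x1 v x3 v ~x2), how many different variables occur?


Identify each distinct variable in the formula.
Variables found: x1, x2, x3.
Total distinct variables = 3.

3


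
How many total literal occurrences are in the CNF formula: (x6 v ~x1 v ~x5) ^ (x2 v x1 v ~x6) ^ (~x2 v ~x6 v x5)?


Clause lengths: 3, 3, 3.
Sum = 3 + 3 + 3 = 9.

9


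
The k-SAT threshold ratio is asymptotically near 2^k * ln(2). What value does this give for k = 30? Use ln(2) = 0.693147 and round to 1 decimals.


Using the asymptotic formula: threshold ~ 2^k * ln(2).
2^30 = 1073741824.
1073741824 * 0.693147 = 744260924.1.

744260924.1


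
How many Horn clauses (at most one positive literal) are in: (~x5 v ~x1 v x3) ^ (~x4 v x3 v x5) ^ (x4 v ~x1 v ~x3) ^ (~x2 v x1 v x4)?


A Horn clause has at most one positive literal.
Clause 1: 1 positive lit(s) -> Horn
Clause 2: 2 positive lit(s) -> not Horn
Clause 3: 1 positive lit(s) -> Horn
Clause 4: 2 positive lit(s) -> not Horn
Total Horn clauses = 2.

2


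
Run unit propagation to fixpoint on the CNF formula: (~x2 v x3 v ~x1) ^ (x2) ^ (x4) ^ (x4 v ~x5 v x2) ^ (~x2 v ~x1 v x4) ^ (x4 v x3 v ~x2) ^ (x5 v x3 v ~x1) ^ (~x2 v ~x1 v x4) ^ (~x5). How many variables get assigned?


Unit propagation repeatedly assigns the literal in any unit clause, then simplifies.
Assignments in order: x2 = T, x4 = T, x5 = F.
No further unit clauses remain.
Total variables assigned = 3.

3


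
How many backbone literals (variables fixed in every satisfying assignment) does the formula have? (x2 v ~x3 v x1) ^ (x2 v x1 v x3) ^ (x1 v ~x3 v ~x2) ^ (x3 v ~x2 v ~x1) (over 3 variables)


Find all satisfying assignments: 4 model(s).
Check which variables have the same value in every model.
No variable is fixed across all models.
Backbone size = 0.

0


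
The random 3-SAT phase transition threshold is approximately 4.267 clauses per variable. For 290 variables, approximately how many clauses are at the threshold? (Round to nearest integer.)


The 3-SAT phase transition occurs at approximately 4.267 clauses per variable.
m = 4.267 * 290 = 1237.43.
Rounded to nearest integer: 1237.

1237


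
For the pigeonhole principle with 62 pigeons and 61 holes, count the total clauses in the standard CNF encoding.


The PHP encoding has two parts:
1) At-least-one-hole clauses: 62 (one per pigeon, each with 61 literals).
2) At-most-one-pigeon-per-hole clauses: 61 holes * C(62,2) = 61 * 1891 = 115351.
Total clauses = 62 + 115351 = 115413.

115413


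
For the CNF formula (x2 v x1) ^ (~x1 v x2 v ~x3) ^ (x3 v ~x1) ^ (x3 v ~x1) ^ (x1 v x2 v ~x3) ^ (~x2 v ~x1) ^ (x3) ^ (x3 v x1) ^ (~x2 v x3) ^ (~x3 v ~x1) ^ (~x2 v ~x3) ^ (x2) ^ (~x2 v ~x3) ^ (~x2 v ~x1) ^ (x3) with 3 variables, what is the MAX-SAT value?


Enumerate all 8 truth assignments.
For each, count how many of the 15 clauses are satisfied.
The formula is not fully satisfiable, so the maximum is below 15.
Maximum simultaneously satisfiable clauses = 13.

13


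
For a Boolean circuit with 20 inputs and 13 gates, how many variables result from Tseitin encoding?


The Tseitin transformation introduces one auxiliary variable per gate.
Total variables = inputs + gates = 20 + 13 = 33.

33


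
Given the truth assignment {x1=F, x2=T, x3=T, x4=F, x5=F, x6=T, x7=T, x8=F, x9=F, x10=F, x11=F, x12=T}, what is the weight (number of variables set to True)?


The weight is the number of variables assigned True.
True variables: x2, x3, x6, x7, x12.
Weight = 5.

5


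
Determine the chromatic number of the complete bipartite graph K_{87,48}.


K_{87,48} is bipartite by definition: the two parts are independent sets, with every edge crossing between them.
Color all vertices in one part with color 1 and all vertices in the other part with color 2.
Since the graph has at least one edge, one color does not suffice.
Chromatic number = 2.

2


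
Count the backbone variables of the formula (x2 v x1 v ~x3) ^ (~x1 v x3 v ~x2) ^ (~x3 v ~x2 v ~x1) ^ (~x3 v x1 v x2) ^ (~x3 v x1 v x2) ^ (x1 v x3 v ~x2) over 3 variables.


Find all satisfying assignments: 4 model(s).
Check which variables have the same value in every model.
No variable is fixed across all models.
Backbone size = 0.

0


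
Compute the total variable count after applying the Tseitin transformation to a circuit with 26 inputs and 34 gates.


The Tseitin transformation introduces one auxiliary variable per gate.
Total variables = inputs + gates = 26 + 34 = 60.

60


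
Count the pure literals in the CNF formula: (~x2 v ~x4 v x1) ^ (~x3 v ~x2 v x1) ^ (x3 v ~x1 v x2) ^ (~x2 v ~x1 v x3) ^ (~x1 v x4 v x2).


A pure literal appears in only one polarity across all clauses.
No pure literals found.
Count = 0.

0


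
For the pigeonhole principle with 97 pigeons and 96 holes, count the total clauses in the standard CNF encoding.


The PHP encoding has two parts:
1) At-least-one-hole clauses: 97 (one per pigeon, each with 96 literals).
2) At-most-one-pigeon-per-hole clauses: 96 holes * C(97,2) = 96 * 4656 = 446976.
Total clauses = 97 + 446976 = 447073.

447073


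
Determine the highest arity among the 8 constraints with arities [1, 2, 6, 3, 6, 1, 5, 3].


The arities are: 1, 2, 6, 3, 6, 1, 5, 3.
Scan for the maximum value.
Maximum arity = 6.

6


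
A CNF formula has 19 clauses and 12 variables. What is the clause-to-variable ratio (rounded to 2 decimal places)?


Clause-to-variable ratio = clauses / variables.
19 / 12 = 1.58.

1.58


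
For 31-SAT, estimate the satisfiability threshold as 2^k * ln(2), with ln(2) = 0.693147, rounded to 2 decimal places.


Using the asymptotic formula: threshold ~ 2^k * ln(2).
2^31 = 2147483648.
2147483648 * 0.693147 = 1488521848.16.

1488521848.16


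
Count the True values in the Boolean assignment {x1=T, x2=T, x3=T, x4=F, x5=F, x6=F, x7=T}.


The weight is the number of variables assigned True.
True variables: x1, x2, x3, x7.
Weight = 4.

4


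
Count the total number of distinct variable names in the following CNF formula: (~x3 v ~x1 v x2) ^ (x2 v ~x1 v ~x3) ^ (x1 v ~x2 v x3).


Identify each distinct variable in the formula.
Variables found: x1, x2, x3.
Total distinct variables = 3.

3


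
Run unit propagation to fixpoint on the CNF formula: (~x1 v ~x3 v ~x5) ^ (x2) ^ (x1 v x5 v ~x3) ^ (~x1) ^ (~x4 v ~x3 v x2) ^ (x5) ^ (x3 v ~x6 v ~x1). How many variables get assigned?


Unit propagation repeatedly assigns the literal in any unit clause, then simplifies.
Assignments in order: x2 = T, x1 = F, x5 = T.
No further unit clauses remain.
Total variables assigned = 3.

3


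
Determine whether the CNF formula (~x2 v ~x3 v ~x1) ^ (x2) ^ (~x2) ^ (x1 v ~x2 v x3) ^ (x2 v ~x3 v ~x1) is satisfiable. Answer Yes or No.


Check all 8 possible truth assignments.
Number of satisfying assignments found: 0.
The formula is unsatisfiable.

No


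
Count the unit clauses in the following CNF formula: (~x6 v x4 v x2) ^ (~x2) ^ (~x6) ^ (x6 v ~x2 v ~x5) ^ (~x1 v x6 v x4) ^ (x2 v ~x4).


A unit clause contains exactly one literal.
Unit clauses found: (~x2), (~x6).
Count = 2.

2


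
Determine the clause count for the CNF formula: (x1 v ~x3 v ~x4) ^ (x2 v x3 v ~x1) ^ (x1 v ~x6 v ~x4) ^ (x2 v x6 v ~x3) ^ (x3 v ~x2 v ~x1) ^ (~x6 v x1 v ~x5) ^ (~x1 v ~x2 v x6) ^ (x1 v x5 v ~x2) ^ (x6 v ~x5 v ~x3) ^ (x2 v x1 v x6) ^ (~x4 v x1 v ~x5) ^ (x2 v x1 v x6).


Each group enclosed in parentheses joined by ^ is one clause.
Counting the conjuncts: 12 clauses.

12


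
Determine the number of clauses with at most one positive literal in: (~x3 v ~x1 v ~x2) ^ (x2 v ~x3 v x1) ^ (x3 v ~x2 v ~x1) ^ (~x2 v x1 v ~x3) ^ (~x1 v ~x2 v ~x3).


A Horn clause has at most one positive literal.
Clause 1: 0 positive lit(s) -> Horn
Clause 2: 2 positive lit(s) -> not Horn
Clause 3: 1 positive lit(s) -> Horn
Clause 4: 1 positive lit(s) -> Horn
Clause 5: 0 positive lit(s) -> Horn
Total Horn clauses = 4.

4


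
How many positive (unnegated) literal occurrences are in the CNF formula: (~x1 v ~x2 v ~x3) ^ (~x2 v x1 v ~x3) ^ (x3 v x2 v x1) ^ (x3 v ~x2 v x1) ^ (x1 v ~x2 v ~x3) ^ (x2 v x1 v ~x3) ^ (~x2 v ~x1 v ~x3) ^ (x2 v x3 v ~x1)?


Scan each clause for unnegated literals.
Clause 1: 0 positive; Clause 2: 1 positive; Clause 3: 3 positive; Clause 4: 2 positive; Clause 5: 1 positive; Clause 6: 2 positive; Clause 7: 0 positive; Clause 8: 2 positive.
Total positive literal occurrences = 11.

11


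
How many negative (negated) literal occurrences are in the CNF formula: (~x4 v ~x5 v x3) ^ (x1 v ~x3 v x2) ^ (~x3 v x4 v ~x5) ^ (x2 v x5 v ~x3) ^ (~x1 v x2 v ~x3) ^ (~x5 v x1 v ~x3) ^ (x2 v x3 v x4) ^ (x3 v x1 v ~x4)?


Scan each clause for negated literals.
Clause 1: 2 negative; Clause 2: 1 negative; Clause 3: 2 negative; Clause 4: 1 negative; Clause 5: 2 negative; Clause 6: 2 negative; Clause 7: 0 negative; Clause 8: 1 negative.
Total negative literal occurrences = 11.

11


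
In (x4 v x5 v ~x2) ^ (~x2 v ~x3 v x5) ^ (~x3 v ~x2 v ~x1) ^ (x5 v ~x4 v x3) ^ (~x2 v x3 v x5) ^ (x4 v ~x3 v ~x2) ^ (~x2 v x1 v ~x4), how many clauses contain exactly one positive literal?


A definite clause has exactly one positive literal.
Clause 1: 2 positive -> not definite
Clause 2: 1 positive -> definite
Clause 3: 0 positive -> not definite
Clause 4: 2 positive -> not definite
Clause 5: 2 positive -> not definite
Clause 6: 1 positive -> definite
Clause 7: 1 positive -> definite
Definite clause count = 3.

3


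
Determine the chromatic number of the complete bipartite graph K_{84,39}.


K_{84,39} is bipartite by definition: the two parts are independent sets, with every edge crossing between them.
Color all vertices in one part with color 1 and all vertices in the other part with color 2.
Since the graph has at least one edge, one color does not suffice.
Chromatic number = 2.

2


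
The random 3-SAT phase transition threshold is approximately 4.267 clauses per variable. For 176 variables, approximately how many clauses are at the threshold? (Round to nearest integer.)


The 3-SAT phase transition occurs at approximately 4.267 clauses per variable.
m = 4.267 * 176 = 750.992.
Rounded to nearest integer: 751.

751


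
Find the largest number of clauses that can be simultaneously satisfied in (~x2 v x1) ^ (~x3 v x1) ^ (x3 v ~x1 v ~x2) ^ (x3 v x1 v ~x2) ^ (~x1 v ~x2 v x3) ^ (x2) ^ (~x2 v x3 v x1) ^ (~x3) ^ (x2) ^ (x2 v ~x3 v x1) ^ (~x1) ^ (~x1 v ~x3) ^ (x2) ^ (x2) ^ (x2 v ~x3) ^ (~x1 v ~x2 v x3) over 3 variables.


Enumerate all 8 truth assignments.
For each, count how many of the 16 clauses are satisfied.
The formula is not fully satisfiable, so the maximum is below 16.
Maximum simultaneously satisfiable clauses = 13.

13


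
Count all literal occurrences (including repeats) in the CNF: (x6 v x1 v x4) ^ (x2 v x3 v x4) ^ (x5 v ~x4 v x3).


Clause lengths: 3, 3, 3.
Sum = 3 + 3 + 3 = 9.

9


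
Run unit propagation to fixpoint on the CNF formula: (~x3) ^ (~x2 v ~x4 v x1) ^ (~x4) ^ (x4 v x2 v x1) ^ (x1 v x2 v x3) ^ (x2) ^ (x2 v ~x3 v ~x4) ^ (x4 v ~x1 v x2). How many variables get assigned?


Unit propagation repeatedly assigns the literal in any unit clause, then simplifies.
Assignments in order: x3 = F, x4 = F, x2 = T.
No further unit clauses remain.
Total variables assigned = 3.

3


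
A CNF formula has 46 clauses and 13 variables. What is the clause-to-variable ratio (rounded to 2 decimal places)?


Clause-to-variable ratio = clauses / variables.
46 / 13 = 3.54.

3.54


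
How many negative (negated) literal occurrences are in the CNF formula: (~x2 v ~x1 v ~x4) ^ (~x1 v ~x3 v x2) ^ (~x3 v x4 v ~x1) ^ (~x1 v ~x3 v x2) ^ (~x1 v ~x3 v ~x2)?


Scan each clause for negated literals.
Clause 1: 3 negative; Clause 2: 2 negative; Clause 3: 2 negative; Clause 4: 2 negative; Clause 5: 3 negative.
Total negative literal occurrences = 12.

12


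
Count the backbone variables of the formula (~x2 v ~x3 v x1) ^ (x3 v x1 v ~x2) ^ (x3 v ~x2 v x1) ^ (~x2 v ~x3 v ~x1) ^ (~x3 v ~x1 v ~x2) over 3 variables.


Find all satisfying assignments: 5 model(s).
Check which variables have the same value in every model.
No variable is fixed across all models.
Backbone size = 0.

0


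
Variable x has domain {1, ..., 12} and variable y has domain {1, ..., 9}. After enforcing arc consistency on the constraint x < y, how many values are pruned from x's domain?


For the constraint x < y, x needs a supporting value in y's domain.
x can be at most 8 (one less than y's maximum).
Valid x values from domain: 8 out of 12.
Pruned = 12 - 8 = 4.

4


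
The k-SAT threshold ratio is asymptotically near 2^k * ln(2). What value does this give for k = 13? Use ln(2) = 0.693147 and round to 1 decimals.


Using the asymptotic formula: threshold ~ 2^k * ln(2).
2^13 = 8192.
8192 * 0.693147 = 5678.3.

5678.3


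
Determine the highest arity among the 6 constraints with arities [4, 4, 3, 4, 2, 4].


The arities are: 4, 4, 3, 4, 2, 4.
Scan for the maximum value.
Maximum arity = 4.

4


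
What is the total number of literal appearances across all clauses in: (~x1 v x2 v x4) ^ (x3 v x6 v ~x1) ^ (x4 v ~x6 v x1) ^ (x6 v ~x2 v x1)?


Clause lengths: 3, 3, 3, 3.
Sum = 3 + 3 + 3 + 3 = 12.

12


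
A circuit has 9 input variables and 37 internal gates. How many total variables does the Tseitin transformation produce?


The Tseitin transformation introduces one auxiliary variable per gate.
Total variables = inputs + gates = 9 + 37 = 46.

46


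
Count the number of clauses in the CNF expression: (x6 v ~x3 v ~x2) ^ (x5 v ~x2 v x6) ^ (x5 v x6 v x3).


Each group enclosed in parentheses joined by ^ is one clause.
Counting the conjuncts: 3 clauses.

3


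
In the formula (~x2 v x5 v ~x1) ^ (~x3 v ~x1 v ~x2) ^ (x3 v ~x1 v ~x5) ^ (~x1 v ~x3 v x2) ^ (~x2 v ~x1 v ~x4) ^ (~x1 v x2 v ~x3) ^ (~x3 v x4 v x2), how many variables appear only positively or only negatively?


A pure literal appears in only one polarity across all clauses.
Pure literals: x1 (negative only).
Count = 1.

1


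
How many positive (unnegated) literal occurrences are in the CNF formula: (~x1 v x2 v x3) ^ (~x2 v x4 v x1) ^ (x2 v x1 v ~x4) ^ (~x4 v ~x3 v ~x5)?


Scan each clause for unnegated literals.
Clause 1: 2 positive; Clause 2: 2 positive; Clause 3: 2 positive; Clause 4: 0 positive.
Total positive literal occurrences = 6.

6


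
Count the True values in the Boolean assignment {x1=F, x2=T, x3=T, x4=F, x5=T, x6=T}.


The weight is the number of variables assigned True.
True variables: x2, x3, x5, x6.
Weight = 4.

4


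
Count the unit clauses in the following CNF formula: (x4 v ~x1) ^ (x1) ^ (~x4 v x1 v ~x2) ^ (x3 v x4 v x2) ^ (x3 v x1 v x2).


A unit clause contains exactly one literal.
Unit clauses found: (x1).
Count = 1.

1


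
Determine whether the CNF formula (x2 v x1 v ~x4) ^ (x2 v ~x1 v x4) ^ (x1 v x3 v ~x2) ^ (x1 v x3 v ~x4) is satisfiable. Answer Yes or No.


Check all 16 possible truth assignments.
Number of satisfying assignments found: 10.
The formula is satisfiable.

Yes


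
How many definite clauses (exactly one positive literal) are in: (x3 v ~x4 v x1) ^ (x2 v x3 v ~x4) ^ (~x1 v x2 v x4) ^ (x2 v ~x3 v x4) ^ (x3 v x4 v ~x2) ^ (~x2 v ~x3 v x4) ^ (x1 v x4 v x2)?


A definite clause has exactly one positive literal.
Clause 1: 2 positive -> not definite
Clause 2: 2 positive -> not definite
Clause 3: 2 positive -> not definite
Clause 4: 2 positive -> not definite
Clause 5: 2 positive -> not definite
Clause 6: 1 positive -> definite
Clause 7: 3 positive -> not definite
Definite clause count = 1.

1


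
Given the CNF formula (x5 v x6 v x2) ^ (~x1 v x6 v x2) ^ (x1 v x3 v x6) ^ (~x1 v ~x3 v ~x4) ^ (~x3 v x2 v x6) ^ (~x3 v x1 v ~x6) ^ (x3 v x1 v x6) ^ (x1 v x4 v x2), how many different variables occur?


Identify each distinct variable in the formula.
Variables found: x1, x2, x3, x4, x5, x6.
Total distinct variables = 6.

6
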